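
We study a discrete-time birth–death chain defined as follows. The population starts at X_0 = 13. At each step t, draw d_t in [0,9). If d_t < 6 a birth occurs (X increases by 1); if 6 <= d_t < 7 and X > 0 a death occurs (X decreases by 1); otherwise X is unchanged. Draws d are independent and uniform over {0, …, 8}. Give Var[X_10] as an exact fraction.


X can drop by at most 1 per step and X_0 = 13 > T = 10, so X_t >= 13 − t >= 3 > 0 for every t <= 10: the floor at 0 (the 'and X > 0' condition) never binds. Hence X_10 = X_0 + Σ_{t<10} Y_t with i.i.d. increments Y_t = y(d_t) ∈ {+1, −1, 0}.
Outcome values over d=0..8: [1, 1, 1, 1, 1, 1, -1, 0, 0]
Σy = 5, Σy² = 7, M = 9
μ = 5/9 = 5/9,  σ² = 7/9 − (5/9)² = 38/81
Independent increments: Var[X_10] = 10·σ² = 10·(38/81) = 380/81

380/81


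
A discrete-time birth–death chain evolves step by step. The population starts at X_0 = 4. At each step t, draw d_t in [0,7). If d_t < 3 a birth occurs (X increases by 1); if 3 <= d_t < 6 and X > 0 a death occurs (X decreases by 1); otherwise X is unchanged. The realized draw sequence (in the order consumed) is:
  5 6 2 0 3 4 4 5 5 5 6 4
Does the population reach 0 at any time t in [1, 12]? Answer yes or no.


t=0: X=4, d=5 → death, X_1=3
t=1: X=3, d=6 → hold, X_2=3
t=2: X=3, d=2 → birth, X_3=4
t=3: X=4, d=0 → birth, X_4=5
t=4: X=5, d=3 → death, X_5=4
t=5: X=4, d=4 → death, X_6=3
t=6: X=3, d=4 → death, X_7=2
t=7: X=2, d=5 → death, X_8=1
t=8: X=1, d=5 → death, X_9=0
t=9: X=0, d=5 → hold, X_10=0
t=10: X=0, d=6 → hold, X_11=0
t=11: X=0, d=4 → hold, X_12=0

yes


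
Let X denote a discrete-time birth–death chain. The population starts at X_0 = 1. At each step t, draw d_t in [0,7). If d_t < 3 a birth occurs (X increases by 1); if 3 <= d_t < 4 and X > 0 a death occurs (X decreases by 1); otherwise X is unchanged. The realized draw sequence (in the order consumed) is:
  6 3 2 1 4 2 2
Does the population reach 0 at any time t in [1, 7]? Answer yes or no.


yes

t=0: X=1, d=6 → hold, X_1=1
t=1: X=1, d=3 → death, X_2=0
t=2: X=0, d=2 → birth, X_3=1
t=3: X=1, d=1 → birth, X_4=2
t=4: X=2, d=4 → hold, X_5=2
t=5: X=2, d=2 → birth, X_6=3
t=6: X=3, d=2 → birth, X_7=4


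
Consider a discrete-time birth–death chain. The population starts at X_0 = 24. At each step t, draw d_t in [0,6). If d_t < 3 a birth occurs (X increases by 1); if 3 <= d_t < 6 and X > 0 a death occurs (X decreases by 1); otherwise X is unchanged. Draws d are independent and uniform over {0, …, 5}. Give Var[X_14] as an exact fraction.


14

X can drop by at most 1 per step and X_0 = 24 > T = 14, so X_t >= 24 − t >= 10 > 0 for every t <= 14: the floor at 0 (the 'and X > 0' condition) never binds. Hence X_14 = X_0 + Σ_{t<14} Y_t with i.i.d. increments Y_t = y(d_t) ∈ {+1, −1, 0}.
Outcome values over d=0..5: [1, 1, 1, -1, -1, -1]
Σy = 0, Σy² = 6, M = 6
μ = 0/6 = 0,  σ² = 6/6 − (0)² = 1
Independent increments: Var[X_14] = 14·σ² = 14·(1) = 14


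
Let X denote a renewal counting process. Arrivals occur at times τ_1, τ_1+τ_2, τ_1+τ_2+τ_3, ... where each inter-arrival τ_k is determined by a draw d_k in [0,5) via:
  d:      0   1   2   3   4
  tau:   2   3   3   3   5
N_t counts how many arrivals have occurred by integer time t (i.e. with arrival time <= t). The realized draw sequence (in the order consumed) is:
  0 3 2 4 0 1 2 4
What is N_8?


draw d_1=0: τ_1=2, arrival time A_1=2
draw d_2=3: τ_2=3, arrival time A_2=5
draw d_3=2: τ_3=3, arrival time A_3=8
draw d_4=4: τ_4=5, arrival time A_4=13
draw d_5=0: τ_5=2, arrival time A_5=15
draw d_6=1: τ_6=3, arrival time A_6=18
draw d_7=2: τ_7=3, arrival time A_7=21
draw d_8=4: τ_8=5, arrival time A_8=26
N_t over t=0..8: 0:0 1:0 2:1 3:1 4:1 5:2 6:2 7:2 8:3

3


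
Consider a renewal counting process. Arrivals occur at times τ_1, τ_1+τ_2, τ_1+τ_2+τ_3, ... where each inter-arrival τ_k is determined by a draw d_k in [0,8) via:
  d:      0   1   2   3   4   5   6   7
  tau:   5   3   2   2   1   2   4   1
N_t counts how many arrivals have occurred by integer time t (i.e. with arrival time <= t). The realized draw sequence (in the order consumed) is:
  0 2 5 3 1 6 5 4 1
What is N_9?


3

draw d_1=0: τ_1=5, arrival time A_1=5
draw d_2=2: τ_2=2, arrival time A_2=7
draw d_3=5: τ_3=2, arrival time A_3=9
draw d_4=3: τ_4=2, arrival time A_4=11
draw d_5=1: τ_5=3, arrival time A_5=14
draw d_6=6: τ_6=4, arrival time A_6=18
draw d_7=5: τ_7=2, arrival time A_7=20
draw d_8=4: τ_8=1, arrival time A_8=21
draw d_9=1: τ_9=3, arrival time A_9=24
N_t over t=0..9: 0:0 1:0 2:0 3:0 4:0 5:1 6:1 7:2 8:2 9:3


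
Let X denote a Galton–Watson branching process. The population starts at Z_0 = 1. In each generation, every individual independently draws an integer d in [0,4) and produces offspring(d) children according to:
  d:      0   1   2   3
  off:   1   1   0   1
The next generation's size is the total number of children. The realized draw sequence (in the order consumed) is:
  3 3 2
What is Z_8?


gen 0: Z_0=1, draws=[3], offspring=[1], Z_1=1
gen 1: Z_1=1, draws=[3], offspring=[1], Z_2=1
gen 2: Z_2=1, draws=[2], offspring=[0], Z_3=0
gen 3: Z_3=0, draws=[], offspring=[], Z_4=0
gen 4: Z_4=0, draws=[], offspring=[], Z_5=0
gen 5: Z_5=0, draws=[], offspring=[], Z_6=0
gen 6: Z_6=0, draws=[], offspring=[], Z_7=0
gen 7: Z_7=0, draws=[], offspring=[], Z_8=0

0


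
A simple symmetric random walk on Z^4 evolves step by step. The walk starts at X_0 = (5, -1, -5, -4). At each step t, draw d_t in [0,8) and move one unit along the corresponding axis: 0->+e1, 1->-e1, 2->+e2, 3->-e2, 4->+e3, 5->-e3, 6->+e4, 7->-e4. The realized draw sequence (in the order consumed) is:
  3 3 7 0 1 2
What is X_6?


t=0: X=(5, -1, -5, -4), d=3 → -e2, X_1=(5, -2, -5, -4)
t=1: X=(5, -2, -5, -4), d=3 → -e2, X_2=(5, -3, -5, -4)
t=2: X=(5, -3, -5, -4), d=7 → -e4, X_3=(5, -3, -5, -5)
t=3: X=(5, -3, -5, -5), d=0 → +e1, X_4=(6, -3, -5, -5)
t=4: X=(6, -3, -5, -5), d=1 → -e1, X_5=(5, -3, -5, -5)
t=5: X=(5, -3, -5, -5), d=2 → +e2, X_6=(5, -2, -5, -5)

(5, -2, -5, -5)


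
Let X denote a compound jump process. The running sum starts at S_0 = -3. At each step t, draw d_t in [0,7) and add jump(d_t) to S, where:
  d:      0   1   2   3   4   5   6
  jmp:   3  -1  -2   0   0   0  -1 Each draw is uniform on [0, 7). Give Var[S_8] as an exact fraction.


832/49

Outcome values over d=0..6: [3, -1, -2, 0, 0, 0, -1]
Σy = -1, Σy² = 15, M = 7
μ = -1/7 = -1/7,  σ² = 15/7 − (-1/7)² = 104/49
Independent increments: Var[S_8] = 8·σ² = 8·(104/49) = 832/49


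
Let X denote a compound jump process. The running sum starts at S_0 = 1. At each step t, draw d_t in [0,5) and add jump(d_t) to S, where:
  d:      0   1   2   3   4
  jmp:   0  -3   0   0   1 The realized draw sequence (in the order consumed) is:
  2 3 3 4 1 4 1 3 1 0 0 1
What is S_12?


-9

t=0: S=1, d=2, jump=0, S_1=1
t=1: S=1, d=3, jump=0, S_2=1
t=2: S=1, d=3, jump=0, S_3=1
t=3: S=1, d=4, jump=1, S_4=2
t=4: S=2, d=1, jump=-3, S_5=-1
t=5: S=-1, d=4, jump=1, S_6=0
t=6: S=0, d=1, jump=-3, S_7=-3
t=7: S=-3, d=3, jump=0, S_8=-3
t=8: S=-3, d=1, jump=-3, S_9=-6
t=9: S=-6, d=0, jump=0, S_10=-6
t=10: S=-6, d=0, jump=0, S_11=-6
t=11: S=-6, d=1, jump=-3, S_12=-9


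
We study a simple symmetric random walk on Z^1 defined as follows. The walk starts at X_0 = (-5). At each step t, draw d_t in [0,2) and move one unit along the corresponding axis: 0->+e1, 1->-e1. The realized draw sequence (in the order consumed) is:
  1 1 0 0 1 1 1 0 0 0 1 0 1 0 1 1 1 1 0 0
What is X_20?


t=0: X=(-5), d=1 → -e1, X_1=(-6)
t=1: X=(-6), d=1 → -e1, X_2=(-7)
t=2: X=(-7), d=0 → +e1, X_3=(-6)
t=3: X=(-6), d=0 → +e1, X_4=(-5)
t=4: X=(-5), d=1 → -e1, X_5=(-6)
t=5: X=(-6), d=1 → -e1, X_6=(-7)
t=6: X=(-7), d=1 → -e1, X_7=(-8)
t=7: X=(-8), d=0 → +e1, X_8=(-7)
t=8: X=(-7), d=0 → +e1, X_9=(-6)
t=9: X=(-6), d=0 → +e1, X_10=(-5)
t=10: X=(-5), d=1 → -e1, X_11=(-6)
t=11: X=(-6), d=0 → +e1, X_12=(-5)
t=12: X=(-5), d=1 → -e1, X_13=(-6)
t=13: X=(-6), d=0 → +e1, X_14=(-5)
t=14: X=(-5), d=1 → -e1, X_15=(-6)
t=15: X=(-6), d=1 → -e1, X_16=(-7)
t=16: X=(-7), d=1 → -e1, X_17=(-8)
t=17: X=(-8), d=1 → -e1, X_18=(-9)
t=18: X=(-9), d=0 → +e1, X_19=(-8)
t=19: X=(-8), d=0 → +e1, X_20=(-7)

(-7)


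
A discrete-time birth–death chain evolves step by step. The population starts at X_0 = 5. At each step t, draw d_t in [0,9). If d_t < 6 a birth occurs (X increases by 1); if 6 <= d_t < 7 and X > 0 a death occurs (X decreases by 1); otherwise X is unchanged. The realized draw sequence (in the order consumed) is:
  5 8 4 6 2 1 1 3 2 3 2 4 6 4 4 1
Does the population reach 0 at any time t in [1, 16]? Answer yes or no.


no

t=0: X=5, d=5 → birth, X_1=6
t=1: X=6, d=8 → hold, X_2=6
t=2: X=6, d=4 → birth, X_3=7
t=3: X=7, d=6 → death, X_4=6
t=4: X=6, d=2 → birth, X_5=7
t=5: X=7, d=1 → birth, X_6=8
t=6: X=8, d=1 → birth, X_7=9
t=7: X=9, d=3 → birth, X_8=10
t=8: X=10, d=2 → birth, X_9=11
t=9: X=11, d=3 → birth, X_10=12
t=10: X=12, d=2 → birth, X_11=13
t=11: X=13, d=4 → birth, X_12=14
t=12: X=14, d=6 → death, X_13=13
t=13: X=13, d=4 → birth, X_14=14
t=14: X=14, d=4 → birth, X_15=15
t=15: X=15, d=1 → birth, X_16=16


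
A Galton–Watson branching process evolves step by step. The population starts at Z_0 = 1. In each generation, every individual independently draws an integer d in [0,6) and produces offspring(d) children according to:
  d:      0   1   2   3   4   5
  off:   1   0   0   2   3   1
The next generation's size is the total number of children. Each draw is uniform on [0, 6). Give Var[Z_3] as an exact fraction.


255143/46656

Outcome values over d=0..5: [1, 0, 0, 2, 3, 1]
Σy = 7, Σy² = 15, M = 6
μ = 7/6 = 7/6,  σ² = 15/6 − (7/6)² = 41/36
V_0 = 0, E_0 = 1
V_1 = 41/36·E_0 + (7/6)²·V_0 = 41/36;  E_1 = 7/6
V_2 = 41/36·E_1 + (7/6)²·V_1 = 3731/1296;  E_2 = 49/36
V_3 = 41/36·E_2 + (7/6)²·V_2 = 255143/46656;  E_3 = 343/216


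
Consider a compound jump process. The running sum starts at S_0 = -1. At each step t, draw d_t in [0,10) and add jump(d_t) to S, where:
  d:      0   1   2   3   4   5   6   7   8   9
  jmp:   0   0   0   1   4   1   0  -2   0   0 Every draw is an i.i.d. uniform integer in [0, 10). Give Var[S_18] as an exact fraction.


918/25

Outcome values over d=0..9: [0, 0, 0, 1, 4, 1, 0, -2, 0, 0]
Σy = 4, Σy² = 22, M = 10
μ = 4/10 = 2/5,  σ² = 22/10 − (2/5)² = 51/25
Independent increments: Var[S_18] = 18·σ² = 18·(51/25) = 918/25


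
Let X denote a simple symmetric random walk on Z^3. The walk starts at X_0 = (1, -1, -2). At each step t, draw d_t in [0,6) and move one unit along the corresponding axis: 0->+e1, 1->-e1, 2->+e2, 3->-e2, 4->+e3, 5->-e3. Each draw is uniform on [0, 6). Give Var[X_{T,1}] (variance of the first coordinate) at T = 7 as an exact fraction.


7/3

Outcome values over d=0..5: [1, -1, 0, 0, 0, 0]
Σy = 0, Σy² = 2, M = 6
μ = 0/6 = 0,  σ² = 2/6 − (0)² = 1/3
Independent increments: Var[X_7] = 7·σ² = 7·(1/3) = 7/3


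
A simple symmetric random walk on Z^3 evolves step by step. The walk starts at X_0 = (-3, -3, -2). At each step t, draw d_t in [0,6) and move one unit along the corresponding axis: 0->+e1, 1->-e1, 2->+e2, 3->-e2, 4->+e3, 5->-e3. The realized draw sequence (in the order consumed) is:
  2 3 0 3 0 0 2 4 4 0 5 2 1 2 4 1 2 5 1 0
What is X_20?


(-1, 0, -1)

t=0: X=(-3, -3, -2), d=2 → +e2, X_1=(-3, -2, -2)
t=1: X=(-3, -2, -2), d=3 → -e2, X_2=(-3, -3, -2)
t=2: X=(-3, -3, -2), d=0 → +e1, X_3=(-2, -3, -2)
t=3: X=(-2, -3, -2), d=3 → -e2, X_4=(-2, -4, -2)
t=4: X=(-2, -4, -2), d=0 → +e1, X_5=(-1, -4, -2)
t=5: X=(-1, -4, -2), d=0 → +e1, X_6=(0, -4, -2)
t=6: X=(0, -4, -2), d=2 → +e2, X_7=(0, -3, -2)
t=7: X=(0, -3, -2), d=4 → +e3, X_8=(0, -3, -1)
t=8: X=(0, -3, -1), d=4 → +e3, X_9=(0, -3, 0)
t=9: X=(0, -3, 0), d=0 → +e1, X_10=(1, -3, 0)
t=10: X=(1, -3, 0), d=5 → -e3, X_11=(1, -3, -1)
t=11: X=(1, -3, -1), d=2 → +e2, X_12=(1, -2, -1)
t=12: X=(1, -2, -1), d=1 → -e1, X_13=(0, -2, -1)
t=13: X=(0, -2, -1), d=2 → +e2, X_14=(0, -1, -1)
t=14: X=(0, -1, -1), d=4 → +e3, X_15=(0, -1, 0)
t=15: X=(0, -1, 0), d=1 → -e1, X_16=(-1, -1, 0)
t=16: X=(-1, -1, 0), d=2 → +e2, X_17=(-1, 0, 0)
t=17: X=(-1, 0, 0), d=5 → -e3, X_18=(-1, 0, -1)
t=18: X=(-1, 0, -1), d=1 → -e1, X_19=(-2, 0, -1)
t=19: X=(-2, 0, -1), d=0 → +e1, X_20=(-1, 0, -1)


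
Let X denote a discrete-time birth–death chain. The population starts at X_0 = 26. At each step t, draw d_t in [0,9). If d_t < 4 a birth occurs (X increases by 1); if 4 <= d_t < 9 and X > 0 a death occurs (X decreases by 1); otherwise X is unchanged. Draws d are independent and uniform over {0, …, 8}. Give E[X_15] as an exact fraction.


X can drop by at most 1 per step and X_0 = 26 > T = 15, so X_t >= 26 − t >= 11 > 0 for every t <= 15: the floor at 0 (the 'and X > 0' condition) never binds. Hence X_15 = X_0 + Σ_{t<15} Y_t with i.i.d. increments Y_t = y(d_t) ∈ {+1, −1, 0}.
Outcome values over d=0..8: [1, 1, 1, 1, -1, -1, -1, -1, -1]
Σy = -1, Σy² = 9, M = 9
μ = -1/9 = -1/9,  σ² = 9/9 − (-1/9)² = 80/81
E[X_15] = 26 + 15·(-1/9) = 73/3

73/3


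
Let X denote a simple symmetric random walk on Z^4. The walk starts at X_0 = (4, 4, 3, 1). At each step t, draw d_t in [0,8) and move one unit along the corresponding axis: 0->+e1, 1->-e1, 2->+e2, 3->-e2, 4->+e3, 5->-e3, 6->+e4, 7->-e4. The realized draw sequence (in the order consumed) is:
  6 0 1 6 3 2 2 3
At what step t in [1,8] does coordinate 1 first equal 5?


t=0: X=(4, 4, 3, 1), d=6 → +e4, X_1=(4, 4, 3, 2)
t=1: X=(4, 4, 3, 2), d=0 → +e1, X_2=(5, 4, 3, 2)
t=2: X=(5, 4, 3, 2), d=1 → -e1, X_3=(4, 4, 3, 2)
t=3: X=(4, 4, 3, 2), d=6 → +e4, X_4=(4, 4, 3, 3)
t=4: X=(4, 4, 3, 3), d=3 → -e2, X_5=(4, 3, 3, 3)
t=5: X=(4, 3, 3, 3), d=2 → +e2, X_6=(4, 4, 3, 3)
t=6: X=(4, 4, 3, 3), d=2 → +e2, X_7=(4, 5, 3, 3)
t=7: X=(4, 5, 3, 3), d=3 → -e2, X_8=(4, 4, 3, 3)

2


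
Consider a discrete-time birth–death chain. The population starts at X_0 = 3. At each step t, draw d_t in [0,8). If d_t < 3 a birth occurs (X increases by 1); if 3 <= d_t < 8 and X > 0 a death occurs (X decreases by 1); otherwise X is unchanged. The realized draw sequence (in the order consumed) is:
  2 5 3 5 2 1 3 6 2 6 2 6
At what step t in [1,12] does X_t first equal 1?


t=0: X=3, d=2 → birth, X_1=4
t=1: X=4, d=5 → death, X_2=3
t=2: X=3, d=3 → death, X_3=2
t=3: X=2, d=5 → death, X_4=1
t=4: X=1, d=2 → birth, X_5=2
t=5: X=2, d=1 → birth, X_6=3
t=6: X=3, d=3 → death, X_7=2
t=7: X=2, d=6 → death, X_8=1
t=8: X=1, d=2 → birth, X_9=2
t=9: X=2, d=6 → death, X_10=1
t=10: X=1, d=2 → birth, X_11=2
t=11: X=2, d=6 → death, X_12=1

4


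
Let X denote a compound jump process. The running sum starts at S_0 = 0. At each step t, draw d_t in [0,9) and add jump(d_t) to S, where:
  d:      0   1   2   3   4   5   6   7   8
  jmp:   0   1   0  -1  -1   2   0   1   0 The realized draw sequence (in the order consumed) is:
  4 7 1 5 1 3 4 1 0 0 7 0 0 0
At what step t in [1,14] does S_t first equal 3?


4

t=0: S=0, d=4, jump=-1, S_1=-1
t=1: S=-1, d=7, jump=1, S_2=0
t=2: S=0, d=1, jump=1, S_3=1
t=3: S=1, d=5, jump=2, S_4=3
t=4: S=3, d=1, jump=1, S_5=4
t=5: S=4, d=3, jump=-1, S_6=3
t=6: S=3, d=4, jump=-1, S_7=2
t=7: S=2, d=1, jump=1, S_8=3
t=8: S=3, d=0, jump=0, S_9=3
t=9: S=3, d=0, jump=0, S_10=3
t=10: S=3, d=7, jump=1, S_11=4
t=11: S=4, d=0, jump=0, S_12=4
t=12: S=4, d=0, jump=0, S_13=4
t=13: S=4, d=0, jump=0, S_14=4


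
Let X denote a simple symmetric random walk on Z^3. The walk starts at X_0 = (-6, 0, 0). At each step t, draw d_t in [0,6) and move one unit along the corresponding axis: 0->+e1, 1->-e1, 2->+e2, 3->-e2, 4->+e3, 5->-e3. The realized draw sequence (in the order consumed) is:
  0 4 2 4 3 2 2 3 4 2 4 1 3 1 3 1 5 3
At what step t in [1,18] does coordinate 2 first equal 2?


t=0: X=(-6, 0, 0), d=0 → +e1, X_1=(-5, 0, 0)
t=1: X=(-5, 0, 0), d=4 → +e3, X_2=(-5, 0, 1)
t=2: X=(-5, 0, 1), d=2 → +e2, X_3=(-5, 1, 1)
t=3: X=(-5, 1, 1), d=4 → +e3, X_4=(-5, 1, 2)
t=4: X=(-5, 1, 2), d=3 → -e2, X_5=(-5, 0, 2)
t=5: X=(-5, 0, 2), d=2 → +e2, X_6=(-5, 1, 2)
t=6: X=(-5, 1, 2), d=2 → +e2, X_7=(-5, 2, 2)
t=7: X=(-5, 2, 2), d=3 → -e2, X_8=(-5, 1, 2)
t=8: X=(-5, 1, 2), d=4 → +e3, X_9=(-5, 1, 3)
t=9: X=(-5, 1, 3), d=2 → +e2, X_10=(-5, 2, 3)
t=10: X=(-5, 2, 3), d=4 → +e3, X_11=(-5, 2, 4)
t=11: X=(-5, 2, 4), d=1 → -e1, X_12=(-6, 2, 4)
t=12: X=(-6, 2, 4), d=3 → -e2, X_13=(-6, 1, 4)
t=13: X=(-6, 1, 4), d=1 → -e1, X_14=(-7, 1, 4)
t=14: X=(-7, 1, 4), d=3 → -e2, X_15=(-7, 0, 4)
t=15: X=(-7, 0, 4), d=1 → -e1, X_16=(-8, 0, 4)
t=16: X=(-8, 0, 4), d=5 → -e3, X_17=(-8, 0, 3)
t=17: X=(-8, 0, 3), d=3 → -e2, X_18=(-8, -1, 3)

7


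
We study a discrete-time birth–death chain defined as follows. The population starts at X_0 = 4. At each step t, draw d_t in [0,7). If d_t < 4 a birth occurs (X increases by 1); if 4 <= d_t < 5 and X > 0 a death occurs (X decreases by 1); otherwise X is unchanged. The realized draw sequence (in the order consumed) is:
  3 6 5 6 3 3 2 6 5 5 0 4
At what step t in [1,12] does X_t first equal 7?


6

t=0: X=4, d=3 → birth, X_1=5
t=1: X=5, d=6 → hold, X_2=5
t=2: X=5, d=5 → hold, X_3=5
t=3: X=5, d=6 → hold, X_4=5
t=4: X=5, d=3 → birth, X_5=6
t=5: X=6, d=3 → birth, X_6=7
t=6: X=7, d=2 → birth, X_7=8
t=7: X=8, d=6 → hold, X_8=8
t=8: X=8, d=5 → hold, X_9=8
t=9: X=8, d=5 → hold, X_10=8
t=10: X=8, d=0 → birth, X_11=9
t=11: X=9, d=4 → death, X_12=8


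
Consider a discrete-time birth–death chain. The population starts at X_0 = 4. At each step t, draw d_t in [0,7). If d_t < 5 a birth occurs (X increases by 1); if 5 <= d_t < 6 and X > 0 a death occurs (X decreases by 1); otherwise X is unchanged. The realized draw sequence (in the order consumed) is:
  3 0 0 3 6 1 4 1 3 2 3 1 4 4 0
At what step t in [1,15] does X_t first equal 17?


t=0: X=4, d=3 → birth, X_1=5
t=1: X=5, d=0 → birth, X_2=6
t=2: X=6, d=0 → birth, X_3=7
t=3: X=7, d=3 → birth, X_4=8
t=4: X=8, d=6 → hold, X_5=8
t=5: X=8, d=1 → birth, X_6=9
t=6: X=9, d=4 → birth, X_7=10
t=7: X=10, d=1 → birth, X_8=11
t=8: X=11, d=3 → birth, X_9=12
t=9: X=12, d=2 → birth, X_10=13
t=10: X=13, d=3 → birth, X_11=14
t=11: X=14, d=1 → birth, X_12=15
t=12: X=15, d=4 → birth, X_13=16
t=13: X=16, d=4 → birth, X_14=17
t=14: X=17, d=0 → birth, X_15=18

14


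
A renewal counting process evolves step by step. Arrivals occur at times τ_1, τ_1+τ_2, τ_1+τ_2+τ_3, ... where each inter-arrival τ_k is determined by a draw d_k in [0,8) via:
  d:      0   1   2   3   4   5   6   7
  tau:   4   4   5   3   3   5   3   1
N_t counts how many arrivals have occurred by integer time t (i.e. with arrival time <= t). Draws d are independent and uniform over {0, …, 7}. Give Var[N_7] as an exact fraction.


Inter-arrival values over d=0..7: [4, 4, 5, 3, 3, 5, 3, 1]
Each d has probability 1/8, so the pmf of τ is: f(1) = 1/8, f(3) = 3/8, f(4) = 1/4, f(5) = 1/4
Let p_n(j) = P(N_n = j), with p_0 = [1]. Condition on τ_1: p_n(0) = P(τ > n), and for j >= 1, p_n(j) = Σ_{k<=n} f(k)·p_{n−k}(j−1)
p_1 = [7/8, 1/8]  (j = 0..1)
p_2 = [7/8, 7/64, 1/64]  (j = 0..2)
p_3 = [1/2, 31/64, 7/512, 1/512]  (j = 0..3)
p_4 = [1/4, 41/64, 55/512, 7/4096, 1/4096]  (j = 0..4)
p_5 = [0, 53/64, 39/256, 79/4096, 7/32768, 1/32768]  (j = 0..5)
p_6 = [0, 5/8, 11/32, 115/4096, 103/32768, 7/262144, 1/262144]  (j = 0..6)
p_7 = [0, 7/16, 239/512, 371/4096, 19/4096, 127/262144, 7/2097152, 1/2097152]  (j = 0..7)
E[N_7] = Σ j·p_7(j) = 3489289/2097152;  E[N_7²] = Σ j²·p_7(j) = 6724197/2097152
Var[N_7] = 6724197/2097152 − (3489289/2097152)² = 1926525461423/4398046511104

1926525461423/4398046511104


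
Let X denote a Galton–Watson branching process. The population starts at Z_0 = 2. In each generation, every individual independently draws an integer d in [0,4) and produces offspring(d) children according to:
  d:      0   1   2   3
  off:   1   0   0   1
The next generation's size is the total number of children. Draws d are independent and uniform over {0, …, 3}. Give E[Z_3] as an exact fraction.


1/4

Outcome values over d=0..3: [1, 0, 0, 1]
Σy = 2, Σy² = 2, M = 4
μ = 2/4 = 1/2,  σ² = 2/4 − (1/2)² = 1/4
E[Z_0] = 2
E[Z_1] = 1/2·E[Z_0] = 1
E[Z_2] = 1/2·E[Z_1] = 1/2
E[Z_3] = 1/2·E[Z_2] = 1/4


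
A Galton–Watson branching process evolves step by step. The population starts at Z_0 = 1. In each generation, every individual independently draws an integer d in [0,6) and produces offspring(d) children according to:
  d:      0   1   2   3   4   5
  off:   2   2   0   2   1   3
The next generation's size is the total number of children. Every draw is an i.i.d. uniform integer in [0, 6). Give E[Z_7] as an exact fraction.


Outcome values over d=0..5: [2, 2, 0, 2, 1, 3]
Σy = 10, Σy² = 22, M = 6
μ = 10/6 = 5/3,  σ² = 22/6 − (5/3)² = 8/9
E[Z_0] = 1
E[Z_1] = 5/3·E[Z_0] = 5/3
E[Z_2] = 5/3·E[Z_1] = 25/9
E[Z_3] = 5/3·E[Z_2] = 125/27
E[Z_4] = 5/3·E[Z_3] = 625/81
E[Z_5] = 5/3·E[Z_4] = 3125/243
E[Z_6] = 5/3·E[Z_5] = 15625/729
E[Z_7] = 5/3·E[Z_6] = 78125/2187

78125/2187


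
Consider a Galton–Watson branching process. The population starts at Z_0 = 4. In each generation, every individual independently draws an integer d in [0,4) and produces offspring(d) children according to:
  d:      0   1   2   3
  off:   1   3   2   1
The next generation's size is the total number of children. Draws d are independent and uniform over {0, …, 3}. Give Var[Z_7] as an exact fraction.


348191980367/67108864

Outcome values over d=0..3: [1, 3, 2, 1]
Σy = 7, Σy² = 15, M = 4
μ = 7/4 = 7/4,  σ² = 15/4 − (7/4)² = 11/16
V_0 = 0, E_0 = 4
V_1 = 11/16·E_0 + (7/4)²·V_0 = 11/4;  E_1 = 7
V_2 = 11/16·E_1 + (7/4)²·V_1 = 847/64;  E_2 = 49/4
V_3 = 11/16·E_2 + (7/4)²·V_2 = 50127/1024;  E_3 = 343/16
V_4 = 11/16·E_3 + (7/4)²·V_3 = 2697695/16384;  E_4 = 2401/64
V_5 = 11/16·E_4 + (7/4)²·V_4 = 138948271/262144;  E_5 = 16807/256
V_6 = 11/16·E_5 + (7/4)²·V_5 = 6997779327/4194304;  E_6 = 117649/1024
V_7 = 11/16·E_6 + (7/4)²·V_6 = 348191980367/67108864;  E_7 = 823543/4096


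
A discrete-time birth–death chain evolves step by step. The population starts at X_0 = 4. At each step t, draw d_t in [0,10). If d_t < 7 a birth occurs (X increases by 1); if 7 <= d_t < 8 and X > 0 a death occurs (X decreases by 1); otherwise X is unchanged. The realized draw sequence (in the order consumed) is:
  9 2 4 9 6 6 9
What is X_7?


8

t=0: X=4, d=9 → hold, X_1=4
t=1: X=4, d=2 → birth, X_2=5
t=2: X=5, d=4 → birth, X_3=6
t=3: X=6, d=9 → hold, X_4=6
t=4: X=6, d=6 → birth, X_5=7
t=5: X=7, d=6 → birth, X_6=8
t=6: X=8, d=9 → hold, X_7=8


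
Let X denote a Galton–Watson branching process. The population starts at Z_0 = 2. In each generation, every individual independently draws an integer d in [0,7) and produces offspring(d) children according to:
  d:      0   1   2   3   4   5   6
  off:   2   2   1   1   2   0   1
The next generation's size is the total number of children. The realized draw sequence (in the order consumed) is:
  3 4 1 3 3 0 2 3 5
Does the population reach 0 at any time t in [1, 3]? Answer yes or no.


gen 0: Z_0=2, draws=[3, 4], offspring=[1, 2], Z_1=3
gen 1: Z_1=3, draws=[1, 3, 3], offspring=[2, 1, 1], Z_2=4
gen 2: Z_2=4, draws=[0, 2, 3, 5], offspring=[2, 1, 1, 0], Z_3=4

no


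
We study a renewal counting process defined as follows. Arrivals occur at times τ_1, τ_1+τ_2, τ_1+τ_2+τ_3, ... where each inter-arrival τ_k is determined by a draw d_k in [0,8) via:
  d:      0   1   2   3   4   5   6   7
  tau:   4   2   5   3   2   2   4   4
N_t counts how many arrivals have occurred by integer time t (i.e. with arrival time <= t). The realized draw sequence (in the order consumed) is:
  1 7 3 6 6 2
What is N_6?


2

draw d_1=1: τ_1=2, arrival time A_1=2
draw d_2=7: τ_2=4, arrival time A_2=6
draw d_3=3: τ_3=3, arrival time A_3=9
draw d_4=6: τ_4=4, arrival time A_4=13
draw d_5=6: τ_5=4, arrival time A_5=17
draw d_6=2: τ_6=5, arrival time A_6=22
N_t over t=0..6: 0:0 1:0 2:1 3:1 4:1 5:1 6:2


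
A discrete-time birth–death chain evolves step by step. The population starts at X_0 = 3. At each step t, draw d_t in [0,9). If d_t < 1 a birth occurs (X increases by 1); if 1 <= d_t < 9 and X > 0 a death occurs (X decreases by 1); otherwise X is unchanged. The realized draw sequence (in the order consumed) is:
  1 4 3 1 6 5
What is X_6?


0

t=0: X=3, d=1 → death, X_1=2
t=1: X=2, d=4 → death, X_2=1
t=2: X=1, d=3 → death, X_3=0
t=3: X=0, d=1 → hold, X_4=0
t=4: X=0, d=6 → hold, X_5=0
t=5: X=0, d=5 → hold, X_6=0


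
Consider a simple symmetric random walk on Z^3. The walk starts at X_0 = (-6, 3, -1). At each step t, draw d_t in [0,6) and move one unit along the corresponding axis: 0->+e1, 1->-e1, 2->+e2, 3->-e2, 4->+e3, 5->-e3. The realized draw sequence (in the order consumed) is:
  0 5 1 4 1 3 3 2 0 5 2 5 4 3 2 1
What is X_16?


t=0: X=(-6, 3, -1), d=0 → +e1, X_1=(-5, 3, -1)
t=1: X=(-5, 3, -1), d=5 → -e3, X_2=(-5, 3, -2)
t=2: X=(-5, 3, -2), d=1 → -e1, X_3=(-6, 3, -2)
t=3: X=(-6, 3, -2), d=4 → +e3, X_4=(-6, 3, -1)
t=4: X=(-6, 3, -1), d=1 → -e1, X_5=(-7, 3, -1)
t=5: X=(-7, 3, -1), d=3 → -e2, X_6=(-7, 2, -1)
t=6: X=(-7, 2, -1), d=3 → -e2, X_7=(-7, 1, -1)
t=7: X=(-7, 1, -1), d=2 → +e2, X_8=(-7, 2, -1)
t=8: X=(-7, 2, -1), d=0 → +e1, X_9=(-6, 2, -1)
t=9: X=(-6, 2, -1), d=5 → -e3, X_10=(-6, 2, -2)
t=10: X=(-6, 2, -2), d=2 → +e2, X_11=(-6, 3, -2)
t=11: X=(-6, 3, -2), d=5 → -e3, X_12=(-6, 3, -3)
t=12: X=(-6, 3, -3), d=4 → +e3, X_13=(-6, 3, -2)
t=13: X=(-6, 3, -2), d=3 → -e2, X_14=(-6, 2, -2)
t=14: X=(-6, 2, -2), d=2 → +e2, X_15=(-6, 3, -2)
t=15: X=(-6, 3, -2), d=1 → -e1, X_16=(-7, 3, -2)

(-7, 3, -2)


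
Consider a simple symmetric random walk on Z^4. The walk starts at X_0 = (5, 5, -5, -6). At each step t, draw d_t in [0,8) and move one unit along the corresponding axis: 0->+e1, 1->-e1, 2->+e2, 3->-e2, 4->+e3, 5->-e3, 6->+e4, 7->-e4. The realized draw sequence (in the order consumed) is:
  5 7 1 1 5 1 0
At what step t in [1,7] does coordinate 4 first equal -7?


t=0: X=(5, 5, -5, -6), d=5 → -e3, X_1=(5, 5, -6, -6)
t=1: X=(5, 5, -6, -6), d=7 → -e4, X_2=(5, 5, -6, -7)
t=2: X=(5, 5, -6, -7), d=1 → -e1, X_3=(4, 5, -6, -7)
t=3: X=(4, 5, -6, -7), d=1 → -e1, X_4=(3, 5, -6, -7)
t=4: X=(3, 5, -6, -7), d=5 → -e3, X_5=(3, 5, -7, -7)
t=5: X=(3, 5, -7, -7), d=1 → -e1, X_6=(2, 5, -7, -7)
t=6: X=(2, 5, -7, -7), d=0 → +e1, X_7=(3, 5, -7, -7)

2


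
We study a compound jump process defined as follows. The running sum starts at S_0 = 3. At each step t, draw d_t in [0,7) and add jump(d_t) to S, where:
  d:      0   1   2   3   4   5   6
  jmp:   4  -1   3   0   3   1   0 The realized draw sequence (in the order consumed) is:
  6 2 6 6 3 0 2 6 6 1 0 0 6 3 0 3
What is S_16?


t=0: S=3, d=6, jump=0, S_1=3
t=1: S=3, d=2, jump=3, S_2=6
t=2: S=6, d=6, jump=0, S_3=6
t=3: S=6, d=6, jump=0, S_4=6
t=4: S=6, d=3, jump=0, S_5=6
t=5: S=6, d=0, jump=4, S_6=10
t=6: S=10, d=2, jump=3, S_7=13
t=7: S=13, d=6, jump=0, S_8=13
t=8: S=13, d=6, jump=0, S_9=13
t=9: S=13, d=1, jump=-1, S_10=12
t=10: S=12, d=0, jump=4, S_11=16
t=11: S=16, d=0, jump=4, S_12=20
t=12: S=20, d=6, jump=0, S_13=20
t=13: S=20, d=3, jump=0, S_14=20
t=14: S=20, d=0, jump=4, S_15=24
t=15: S=24, d=3, jump=0, S_16=24

24


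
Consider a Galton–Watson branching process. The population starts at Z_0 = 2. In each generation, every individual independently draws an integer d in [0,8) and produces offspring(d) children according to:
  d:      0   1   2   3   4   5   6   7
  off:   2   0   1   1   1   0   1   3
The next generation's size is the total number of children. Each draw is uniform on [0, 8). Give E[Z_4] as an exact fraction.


6561/2048

Outcome values over d=0..7: [2, 0, 1, 1, 1, 0, 1, 3]
Σy = 9, Σy² = 17, M = 8
μ = 9/8 = 9/8,  σ² = 17/8 − (9/8)² = 55/64
E[Z_0] = 2
E[Z_1] = 9/8·E[Z_0] = 9/4
E[Z_2] = 9/8·E[Z_1] = 81/32
E[Z_3] = 9/8·E[Z_2] = 729/256
E[Z_4] = 9/8·E[Z_3] = 6561/2048


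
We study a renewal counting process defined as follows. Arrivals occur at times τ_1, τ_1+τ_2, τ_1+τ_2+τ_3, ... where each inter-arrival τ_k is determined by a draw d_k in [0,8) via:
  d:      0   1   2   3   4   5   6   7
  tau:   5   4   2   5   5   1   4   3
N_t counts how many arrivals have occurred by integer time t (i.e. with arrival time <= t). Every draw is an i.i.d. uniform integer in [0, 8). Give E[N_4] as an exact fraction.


Inter-arrival values over d=0..7: [5, 4, 2, 5, 5, 1, 4, 3]
Each d has probability 1/8, so the pmf of τ is: f(1) = 1/8, f(2) = 1/8, f(3) = 1/8, f(4) = 1/4, f(5) = 3/8
Renewal equation for m(n) = E[N_n]: condition on τ_1 = k (if k <= n, one arrival plus a fresh copy on the remaining n−k steps): m(n) = F(n) + Σ_{k<=n} f(k)·m(n−k), where F(n) = P(τ <= n) and m(0) = 0
m(1) = F(1) = 1/8
m(2) = F(2) + f(1)·m(1) = 1/4 + 1/8·1/8 = 17/64
m(3) = F(3) + f(1)·m(2) + f(2)·m(1) = 3/8 + 1/8·17/64 + 1/8·1/8 = 217/512
m(4) = F(4) + f(1)·m(3) + f(2)·m(2) + f(3)·m(1) = 5/8 + 1/8·217/512 + 1/8·17/64 + 1/8·1/8 = 2977/4096
E[N_4] = m(4) = 2977/4096

2977/4096


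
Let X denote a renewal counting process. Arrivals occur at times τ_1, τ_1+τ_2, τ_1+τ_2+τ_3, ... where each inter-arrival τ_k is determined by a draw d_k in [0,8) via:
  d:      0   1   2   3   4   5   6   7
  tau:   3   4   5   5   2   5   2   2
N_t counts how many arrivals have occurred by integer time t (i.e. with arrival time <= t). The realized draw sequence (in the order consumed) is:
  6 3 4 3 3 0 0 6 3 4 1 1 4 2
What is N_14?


4

draw d_1=6: τ_1=2, arrival time A_1=2
draw d_2=3: τ_2=5, arrival time A_2=7
draw d_3=4: τ_3=2, arrival time A_3=9
draw d_4=3: τ_4=5, arrival time A_4=14
draw d_5=3: τ_5=5, arrival time A_5=19
draw d_6=0: τ_6=3, arrival time A_6=22
draw d_7=0: τ_7=3, arrival time A_7=25
draw d_8=6: τ_8=2, arrival time A_8=27
draw d_9=3: τ_9=5, arrival time A_9=32
draw d_10=4: τ_10=2, arrival time A_10=34
draw d_11=1: τ_11=4, arrival time A_11=38
draw d_12=1: τ_12=4, arrival time A_12=42
draw d_13=4: τ_13=2, arrival time A_13=44
draw d_14=2: τ_14=5, arrival time A_14=49
N_t over t=0..14: 0:0 1:0 2:1 3:1 4:1 5:1 6:1 7:2 8:2 9:3 10:3 11:3 12:3 13:3 14:4


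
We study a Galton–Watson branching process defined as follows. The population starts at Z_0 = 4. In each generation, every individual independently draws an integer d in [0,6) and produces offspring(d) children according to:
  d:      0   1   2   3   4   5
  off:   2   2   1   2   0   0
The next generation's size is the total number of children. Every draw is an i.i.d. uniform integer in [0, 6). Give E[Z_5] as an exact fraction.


Outcome values over d=0..5: [2, 2, 1, 2, 0, 0]
Σy = 7, Σy² = 13, M = 6
μ = 7/6 = 7/6,  σ² = 13/6 − (7/6)² = 29/36
E[Z_0] = 4
E[Z_1] = 7/6·E[Z_0] = 14/3
E[Z_2] = 7/6·E[Z_1] = 49/9
E[Z_3] = 7/6·E[Z_2] = 343/54
E[Z_4] = 7/6·E[Z_3] = 2401/324
E[Z_5] = 7/6·E[Z_4] = 16807/1944

16807/1944


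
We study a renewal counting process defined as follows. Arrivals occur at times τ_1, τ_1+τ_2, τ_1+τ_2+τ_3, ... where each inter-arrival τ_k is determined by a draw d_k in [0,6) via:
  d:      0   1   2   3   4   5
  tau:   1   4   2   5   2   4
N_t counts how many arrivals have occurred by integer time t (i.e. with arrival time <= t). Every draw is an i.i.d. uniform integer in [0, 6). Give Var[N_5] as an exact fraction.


27364103/60466176

Inter-arrival values over d=0..5: [1, 4, 2, 5, 2, 4]
Each d has probability 1/6, so the pmf of τ is: f(1) = 1/6, f(2) = 1/3, f(4) = 1/3, f(5) = 1/6
Let p_n(j) = P(N_n = j), with p_0 = [1]. Condition on τ_1: p_n(0) = P(τ > n), and for j >= 1, p_n(j) = Σ_{k<=n} f(k)·p_{n−k}(j−1)
p_1 = [5/6, 1/6]  (j = 0..1)
p_2 = [1/2, 17/36, 1/36]  (j = 0..2)
p_3 = [1/2, 13/36, 29/216, 1/216]  (j = 0..3)
p_4 = [1/6, 7/12, 47/216, 41/1296, 1/1296]  (j = 0..4)
p_5 = [0, 23/36, 59/216, 35/432, 53/7776, 1/7776]  (j = 0..5)
E[N_5] = Σ j·p_5(j) = 11323/7776;  E[N_5²] = Σ j²·p_5(j) = 247/96
Var[N_5] = 247/96 − (11323/7776)² = 27364103/60466176


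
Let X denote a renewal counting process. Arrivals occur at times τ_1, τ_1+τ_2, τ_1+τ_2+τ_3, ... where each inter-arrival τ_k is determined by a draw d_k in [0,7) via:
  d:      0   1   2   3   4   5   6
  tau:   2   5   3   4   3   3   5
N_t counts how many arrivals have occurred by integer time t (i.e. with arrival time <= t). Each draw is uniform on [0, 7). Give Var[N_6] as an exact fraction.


Inter-arrival values over d=0..6: [2, 5, 3, 4, 3, 3, 5]
Each d has probability 1/7, so the pmf of τ is: f(2) = 1/7, f(3) = 3/7, f(4) = 1/7, f(5) = 2/7
Let p_n(j) = P(N_n = j), with p_0 = [1]. Condition on τ_1: p_n(0) = P(τ > n), and for j >= 1, p_n(j) = Σ_{k<=n} f(k)·p_{n−k}(j−1)
p_1 = [1]  (j = 0)
p_2 = [6/7, 1/7]  (j = 0..1)
p_3 = [3/7, 4/7]  (j = 0..1)
p_4 = [2/7, 34/49, 1/49]  (j = 0..2)
p_5 = [0, 6/7, 1/7]  (j = 0..2)
p_6 = [0, 31/49, 125/343, 1/343]  (j = 0..3)
E[N_6] = Σ j·p_6(j) = 470/343;  E[N_6²] = Σ j²·p_6(j) = 726/343
Var[N_6] = 726/343 − (470/343)² = 28118/117649

28118/117649


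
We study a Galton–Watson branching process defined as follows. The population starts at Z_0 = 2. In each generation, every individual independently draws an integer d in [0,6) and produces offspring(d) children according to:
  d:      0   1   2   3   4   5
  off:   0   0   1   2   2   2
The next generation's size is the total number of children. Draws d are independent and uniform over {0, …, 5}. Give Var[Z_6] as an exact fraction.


34602201179/1088391168

Outcome values over d=0..5: [0, 0, 1, 2, 2, 2]
Σy = 7, Σy² = 13, M = 6
μ = 7/6 = 7/6,  σ² = 13/6 − (7/6)² = 29/36
V_0 = 0, E_0 = 2
V_1 = 29/36·E_0 + (7/6)²·V_0 = 29/18;  E_1 = 7/3
V_2 = 29/36·E_1 + (7/6)²·V_1 = 2639/648;  E_2 = 49/18
V_3 = 29/36·E_2 + (7/6)²·V_2 = 180467/23328;  E_3 = 343/108
V_4 = 29/36·E_3 + (7/6)²·V_3 = 10991435/839808;  E_4 = 2401/648
V_5 = 29/36·E_4 + (7/6)²·V_4 = 628819499/30233088;  E_5 = 16807/3888
V_6 = 29/36·E_5 + (7/6)²·V_5 = 34602201179/1088391168;  E_6 = 117649/23328


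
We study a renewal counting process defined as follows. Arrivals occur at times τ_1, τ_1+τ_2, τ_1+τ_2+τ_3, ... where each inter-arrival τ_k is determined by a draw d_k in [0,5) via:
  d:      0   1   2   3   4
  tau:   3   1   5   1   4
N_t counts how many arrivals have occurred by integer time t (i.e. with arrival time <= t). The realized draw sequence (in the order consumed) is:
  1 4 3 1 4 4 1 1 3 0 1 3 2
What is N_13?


draw d_1=1: τ_1=1, arrival time A_1=1
draw d_2=4: τ_2=4, arrival time A_2=5
draw d_3=3: τ_3=1, arrival time A_3=6
draw d_4=1: τ_4=1, arrival time A_4=7
draw d_5=4: τ_5=4, arrival time A_5=11
draw d_6=4: τ_6=4, arrival time A_6=15
draw d_7=1: τ_7=1, arrival time A_7=16
draw d_8=1: τ_8=1, arrival time A_8=17
draw d_9=3: τ_9=1, arrival time A_9=18
draw d_10=0: τ_10=3, arrival time A_10=21
draw d_11=1: τ_11=1, arrival time A_11=22
draw d_12=3: τ_12=1, arrival time A_12=23
draw d_13=2: τ_13=5, arrival time A_13=28
N_t over t=0..13: 0:0 1:1 2:1 3:1 4:1 5:2 6:3 7:4 8:4 9:4 10:4 11:5 12:5 13:5

5


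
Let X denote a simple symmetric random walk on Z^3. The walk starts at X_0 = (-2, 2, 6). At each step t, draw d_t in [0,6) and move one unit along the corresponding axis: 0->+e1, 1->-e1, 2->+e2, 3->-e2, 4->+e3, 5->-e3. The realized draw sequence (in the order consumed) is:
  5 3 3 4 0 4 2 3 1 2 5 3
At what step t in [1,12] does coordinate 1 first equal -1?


5

t=0: X=(-2, 2, 6), d=5 → -e3, X_1=(-2, 2, 5)
t=1: X=(-2, 2, 5), d=3 → -e2, X_2=(-2, 1, 5)
t=2: X=(-2, 1, 5), d=3 → -e2, X_3=(-2, 0, 5)
t=3: X=(-2, 0, 5), d=4 → +e3, X_4=(-2, 0, 6)
t=4: X=(-2, 0, 6), d=0 → +e1, X_5=(-1, 0, 6)
t=5: X=(-1, 0, 6), d=4 → +e3, X_6=(-1, 0, 7)
t=6: X=(-1, 0, 7), d=2 → +e2, X_7=(-1, 1, 7)
t=7: X=(-1, 1, 7), d=3 → -e2, X_8=(-1, 0, 7)
t=8: X=(-1, 0, 7), d=1 → -e1, X_9=(-2, 0, 7)
t=9: X=(-2, 0, 7), d=2 → +e2, X_10=(-2, 1, 7)
t=10: X=(-2, 1, 7), d=5 → -e3, X_11=(-2, 1, 6)
t=11: X=(-2, 1, 6), d=3 → -e2, X_12=(-2, 0, 6)


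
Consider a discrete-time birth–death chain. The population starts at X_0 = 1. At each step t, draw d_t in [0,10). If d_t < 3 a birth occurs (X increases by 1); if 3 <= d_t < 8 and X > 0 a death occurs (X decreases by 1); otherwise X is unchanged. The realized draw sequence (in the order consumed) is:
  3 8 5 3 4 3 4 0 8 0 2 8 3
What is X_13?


t=0: X=1, d=3 → death, X_1=0
t=1: X=0, d=8 → hold, X_2=0
t=2: X=0, d=5 → hold, X_3=0
t=3: X=0, d=3 → hold, X_4=0
t=4: X=0, d=4 → hold, X_5=0
t=5: X=0, d=3 → hold, X_6=0
t=6: X=0, d=4 → hold, X_7=0
t=7: X=0, d=0 → birth, X_8=1
t=8: X=1, d=8 → hold, X_9=1
t=9: X=1, d=0 → birth, X_10=2
t=10: X=2, d=2 → birth, X_11=3
t=11: X=3, d=8 → hold, X_12=3
t=12: X=3, d=3 → death, X_13=2

2


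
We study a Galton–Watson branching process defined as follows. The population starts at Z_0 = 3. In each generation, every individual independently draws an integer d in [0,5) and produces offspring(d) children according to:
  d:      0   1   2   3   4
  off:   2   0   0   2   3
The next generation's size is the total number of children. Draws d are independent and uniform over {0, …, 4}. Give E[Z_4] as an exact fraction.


Outcome values over d=0..4: [2, 0, 0, 2, 3]
Σy = 7, Σy² = 17, M = 5
μ = 7/5 = 7/5,  σ² = 17/5 − (7/5)² = 36/25
E[Z_0] = 3
E[Z_1] = 7/5·E[Z_0] = 21/5
E[Z_2] = 7/5·E[Z_1] = 147/25
E[Z_3] = 7/5·E[Z_2] = 1029/125
E[Z_4] = 7/5·E[Z_3] = 7203/625

7203/625


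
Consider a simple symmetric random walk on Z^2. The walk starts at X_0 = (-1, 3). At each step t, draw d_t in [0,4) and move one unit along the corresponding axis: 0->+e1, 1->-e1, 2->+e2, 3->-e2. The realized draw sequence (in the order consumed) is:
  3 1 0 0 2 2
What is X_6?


(0, 4)

t=0: X=(-1, 3), d=3 → -e2, X_1=(-1, 2)
t=1: X=(-1, 2), d=1 → -e1, X_2=(-2, 2)
t=2: X=(-2, 2), d=0 → +e1, X_3=(-1, 2)
t=3: X=(-1, 2), d=0 → +e1, X_4=(0, 2)
t=4: X=(0, 2), d=2 → +e2, X_5=(0, 3)
t=5: X=(0, 3), d=2 → +e2, X_6=(0, 4)


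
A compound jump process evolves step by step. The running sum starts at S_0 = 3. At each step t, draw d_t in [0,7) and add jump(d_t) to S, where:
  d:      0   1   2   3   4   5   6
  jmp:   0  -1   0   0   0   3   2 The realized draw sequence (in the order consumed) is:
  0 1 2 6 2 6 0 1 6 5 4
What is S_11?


10

t=0: S=3, d=0, jump=0, S_1=3
t=1: S=3, d=1, jump=-1, S_2=2
t=2: S=2, d=2, jump=0, S_3=2
t=3: S=2, d=6, jump=2, S_4=4
t=4: S=4, d=2, jump=0, S_5=4
t=5: S=4, d=6, jump=2, S_6=6
t=6: S=6, d=0, jump=0, S_7=6
t=7: S=6, d=1, jump=-1, S_8=5
t=8: S=5, d=6, jump=2, S_9=7
t=9: S=7, d=5, jump=3, S_10=10
t=10: S=10, d=4, jump=0, S_11=10


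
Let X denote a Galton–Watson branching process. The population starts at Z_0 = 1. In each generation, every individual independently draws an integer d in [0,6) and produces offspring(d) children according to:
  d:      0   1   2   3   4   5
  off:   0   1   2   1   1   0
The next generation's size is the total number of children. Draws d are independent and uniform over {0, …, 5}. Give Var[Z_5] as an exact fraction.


49416875/60466176

Outcome values over d=0..5: [0, 1, 2, 1, 1, 0]
Σy = 5, Σy² = 7, M = 6
μ = 5/6 = 5/6,  σ² = 7/6 − (5/6)² = 17/36
V_0 = 0, E_0 = 1
V_1 = 17/36·E_0 + (5/6)²·V_0 = 17/36;  E_1 = 5/6
V_2 = 17/36·E_1 + (5/6)²·V_1 = 935/1296;  E_2 = 25/36
V_3 = 17/36·E_2 + (5/6)²·V_2 = 38675/46656;  E_3 = 125/216
V_4 = 17/36·E_3 + (5/6)²·V_3 = 1425875/1679616;  E_4 = 625/1296
V_5 = 17/36·E_4 + (5/6)²·V_4 = 49416875/60466176;  E_5 = 3125/7776


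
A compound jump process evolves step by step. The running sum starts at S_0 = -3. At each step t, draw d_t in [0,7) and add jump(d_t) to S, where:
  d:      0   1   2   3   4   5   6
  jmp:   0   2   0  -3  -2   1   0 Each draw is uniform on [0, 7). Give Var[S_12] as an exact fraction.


1464/49

Outcome values over d=0..6: [0, 2, 0, -3, -2, 1, 0]
Σy = -2, Σy² = 18, M = 7
μ = -2/7 = -2/7,  σ² = 18/7 − (-2/7)² = 122/49
Independent increments: Var[S_12] = 12·σ² = 12·(122/49) = 1464/49


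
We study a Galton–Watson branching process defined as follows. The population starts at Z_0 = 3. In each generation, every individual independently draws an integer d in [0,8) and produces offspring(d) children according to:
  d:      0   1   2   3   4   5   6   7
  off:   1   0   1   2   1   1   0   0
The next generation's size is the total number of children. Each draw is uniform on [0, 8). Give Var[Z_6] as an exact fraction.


17181801/16777216

Outcome values over d=0..7: [1, 0, 1, 2, 1, 1, 0, 0]
Σy = 6, Σy² = 8, M = 8
μ = 6/8 = 3/4,  σ² = 8/8 − (3/4)² = 7/16
V_0 = 0, E_0 = 3
V_1 = 7/16·E_0 + (3/4)²·V_0 = 21/16;  E_1 = 9/4
V_2 = 7/16·E_1 + (3/4)²·V_1 = 441/256;  E_2 = 27/16
V_3 = 7/16·E_2 + (3/4)²·V_2 = 6993/4096;  E_3 = 81/64
V_4 = 7/16·E_3 + (3/4)²·V_3 = 99225/65536;  E_4 = 243/256
V_5 = 7/16·E_4 + (3/4)²·V_4 = 1328481/1048576;  E_5 = 729/1024
V_6 = 7/16·E_5 + (3/4)²·V_5 = 17181801/16777216;  E_6 = 2187/4096
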